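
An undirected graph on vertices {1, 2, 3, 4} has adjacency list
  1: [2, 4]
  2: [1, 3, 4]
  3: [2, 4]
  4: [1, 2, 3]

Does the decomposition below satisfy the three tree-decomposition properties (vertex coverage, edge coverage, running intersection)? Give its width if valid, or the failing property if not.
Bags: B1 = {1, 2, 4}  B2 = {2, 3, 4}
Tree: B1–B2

Checking the three conditions: (i) the bags cover all of {1, 2, 3, 4}; (ii) for each edge, some bag contains both endpoints; (iii) the bags containing any fixed vertex form a subtree. All hold, so the decomposition is valid with width 3 − 1 = 2.

Yes; width 2.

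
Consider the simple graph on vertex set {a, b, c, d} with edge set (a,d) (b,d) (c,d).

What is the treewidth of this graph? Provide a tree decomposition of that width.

Each bag holds 2 vertices, so the decomposition has width 1, which upper-bounds the treewidth. Any graph with an edge has treewidth ≥ 1, and G has the edge d–a. Combining the bounds, tw(G) = 1.

Treewidth 1.
One optimal decomposition is:
Bags: B1 = {a, d}  B2 = {b, d}  B3 = {c, d}
Tree: B1–B2, B1–B3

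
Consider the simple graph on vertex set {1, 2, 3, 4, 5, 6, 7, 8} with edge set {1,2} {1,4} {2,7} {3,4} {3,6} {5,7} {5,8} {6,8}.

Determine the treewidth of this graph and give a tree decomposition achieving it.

Every bag has size at most 3, so the width is 3 − 1 = 2 and tw(G) ≤ 2. Since 4–1–2–7–5–8–6–3–4 is a cycle in G, G is not acyclic. Forests are exactly the graphs of treewidth ≤ 1, so tw(G) ≥ 2. Therefore the treewidth is 2.

Treewidth 2.
One such decomposition:
Bags: B1 = {1, 2, 4}  B2 = {2, 4, 7}  B3 = {4, 5, 7}  B4 = {4, 5, 8}  B5 = {4, 6, 8}  B6 = {3, 4, 6}
Tree: B1–B2, B2–B3, B3–B4, B4–B5, B5–B6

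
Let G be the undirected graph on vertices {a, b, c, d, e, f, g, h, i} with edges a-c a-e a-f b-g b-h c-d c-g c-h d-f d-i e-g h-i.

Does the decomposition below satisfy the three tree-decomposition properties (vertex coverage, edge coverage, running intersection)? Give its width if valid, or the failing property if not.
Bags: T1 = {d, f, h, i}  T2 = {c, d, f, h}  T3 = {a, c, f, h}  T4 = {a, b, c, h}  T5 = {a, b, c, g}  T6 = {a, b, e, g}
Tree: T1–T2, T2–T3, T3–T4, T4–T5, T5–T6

Checking the three conditions: (i) the bags cover all of {a, b, c, d, e, f, g, h, i}; (ii) for each edge, some bag contains both endpoints; (iii) the bags containing any fixed vertex form a subtree. All hold, so the decomposition is valid with width 4 − 1 = 3.

Yes; width 3.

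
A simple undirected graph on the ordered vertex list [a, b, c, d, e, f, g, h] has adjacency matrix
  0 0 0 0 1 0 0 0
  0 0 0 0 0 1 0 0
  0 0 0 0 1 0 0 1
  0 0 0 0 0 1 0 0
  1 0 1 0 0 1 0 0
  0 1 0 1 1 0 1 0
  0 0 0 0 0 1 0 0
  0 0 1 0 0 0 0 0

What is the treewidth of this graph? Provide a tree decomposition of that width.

Treewidth 1.
One optimal decomposition is:
Bags: B1 = {b, f}  B2 = {e, f}  B3 = {f, g}  B4 = {a, e}  B5 = {d, f}  B6 = {c, e}  B7 = {c, h}
Tree: B1–B2, B1–B3, B2–B4, B1–B5, B2–B6, B6–B7

Each bag holds 2 vertices, so the decomposition has width 1, which upper-bounds the treewidth. G has an edge, so its treewidth is at least 1. Combining the bounds, tw(G) = 1.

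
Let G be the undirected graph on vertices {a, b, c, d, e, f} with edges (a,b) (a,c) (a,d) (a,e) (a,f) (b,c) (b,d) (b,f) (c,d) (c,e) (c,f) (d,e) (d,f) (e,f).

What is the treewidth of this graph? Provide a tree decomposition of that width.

Every bag has size at most 5, so the width is 5 − 1 = 4 and tw(G) ≤ 4. On the other hand G contains the 5-clique {a, c, d, e, f}. A clique must lie in a single bag of any decomposition, so no decomposition can have width below 4. The upper and lower bounds meet at 4, so that is the treewidth.

Treewidth 4.
Bags: B1 = {a, b, c, d, f}  B2 = {a, c, d, e, f}
Tree: B1–B2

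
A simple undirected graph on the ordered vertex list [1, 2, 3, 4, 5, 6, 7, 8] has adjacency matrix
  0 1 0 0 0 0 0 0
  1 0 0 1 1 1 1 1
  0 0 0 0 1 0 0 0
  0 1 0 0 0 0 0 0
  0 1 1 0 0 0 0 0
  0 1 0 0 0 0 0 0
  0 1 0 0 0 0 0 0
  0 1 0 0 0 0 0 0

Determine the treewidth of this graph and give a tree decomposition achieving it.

Treewidth 1.
One optimal decomposition is:
Bags: B1 = {2, 8}  B2 = {1, 2}  B3 = {2, 5}  B4 = {3, 5}  B5 = {2, 4}  B6 = {2, 7}  B7 = {2, 6}
Tree: B1–B2, B1–B3, B3–B4, B1–B5, B5–B6, B2–B7

Each bag holds 2 vertices, so the decomposition has width 1, which upper-bounds the treewidth. G has an edge, so its treewidth is at least 1. Therefore the treewidth is 1.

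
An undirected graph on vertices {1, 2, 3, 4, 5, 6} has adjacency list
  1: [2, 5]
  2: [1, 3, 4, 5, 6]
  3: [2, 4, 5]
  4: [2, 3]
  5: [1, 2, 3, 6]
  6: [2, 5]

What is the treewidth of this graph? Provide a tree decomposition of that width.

Treewidth 2.
One optimal decomposition is:
Bags: B1 = {2, 5, 6}  B2 = {2, 3, 5}  B3 = {2, 3, 4}  B4 = {1, 2, 5}
Tree: B1–B2, B2–B3, B2–B4

Each bag holds 3 vertices, so the decomposition has width 2, which upper-bounds the treewidth. For the lower bound, the 3 vertices {2, 3, 4} are pairwise adjacent, and any tree decomposition puts a clique entirely inside one bag — forcing width ≥ 2. Combining the bounds, tw(G) = 2.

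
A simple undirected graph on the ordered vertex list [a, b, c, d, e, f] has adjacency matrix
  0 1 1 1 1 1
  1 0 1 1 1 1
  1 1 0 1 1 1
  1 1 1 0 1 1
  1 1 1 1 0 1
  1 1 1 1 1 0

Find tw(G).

A width-5 tree decomposition is:
Bags: B1 = {a, b, c, d, e, f}
Tree: (single bag)
A single bag containing all 6 vertices is trivially a valid decomposition of width 5. On the other hand G contains the 6-clique {a, b, c, d, e, f}. A clique must lie in a single bag of any decomposition, so no decomposition can have width below 5. Therefore the treewidth is 5.

5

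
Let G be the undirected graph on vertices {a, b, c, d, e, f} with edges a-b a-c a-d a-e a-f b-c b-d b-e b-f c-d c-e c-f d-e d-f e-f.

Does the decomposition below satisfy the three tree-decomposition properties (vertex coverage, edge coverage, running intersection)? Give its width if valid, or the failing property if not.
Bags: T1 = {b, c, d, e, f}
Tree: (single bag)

A tree decomposition must satisfy three properties: every vertex lies in some bag; for every edge, both endpoints lie together in some bag; and for every vertex, the bags containing it form a connected subtree. Here vertex a appears in no bag, so the decomposition is invalid.

No — vertex a appears in no bag.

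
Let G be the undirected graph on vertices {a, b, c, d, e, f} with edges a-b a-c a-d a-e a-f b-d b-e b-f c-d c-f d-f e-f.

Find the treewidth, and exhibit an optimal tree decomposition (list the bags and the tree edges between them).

Treewidth 3.
Bags: B1 = {a, c, d, f}  B2 = {a, b, d, f}  B3 = {a, b, e, f}
Tree: B1–B2, B2–B3

Every bag has size at most 4, so the width is 4 − 1 = 3 and tw(G) ≤ 3. On the other hand G contains the 4-clique {a, c, d, f}. A clique must lie in a single bag of any decomposition, so no decomposition can have width below 3. Combining the bounds, tw(G) = 3.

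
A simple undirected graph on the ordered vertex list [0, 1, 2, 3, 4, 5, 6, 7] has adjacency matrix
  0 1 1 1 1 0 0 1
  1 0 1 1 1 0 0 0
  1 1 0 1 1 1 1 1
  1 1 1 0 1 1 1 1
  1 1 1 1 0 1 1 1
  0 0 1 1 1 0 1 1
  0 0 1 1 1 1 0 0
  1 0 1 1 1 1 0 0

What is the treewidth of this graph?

A width-4 tree decomposition is:
Bags: B1 = {0, 2, 3, 4, 7}  B2 = {2, 3, 4, 5, 7}  B3 = {0, 1, 2, 3, 4}  B4 = {2, 3, 4, 5, 6}
Tree: B1–B2, B1–B3, B2–B4
Every bag has size at most 5, so the width is 5 − 1 = 4 and tw(G) ≤ 4. Conversely, {0, 1, 2, 3, 4} is a clique of size 5, and the vertices of any clique must share a bag in every tree decomposition; so some bag has ≥ 5 vertices and tw(G) ≥ 4. Therefore the treewidth is 4.

4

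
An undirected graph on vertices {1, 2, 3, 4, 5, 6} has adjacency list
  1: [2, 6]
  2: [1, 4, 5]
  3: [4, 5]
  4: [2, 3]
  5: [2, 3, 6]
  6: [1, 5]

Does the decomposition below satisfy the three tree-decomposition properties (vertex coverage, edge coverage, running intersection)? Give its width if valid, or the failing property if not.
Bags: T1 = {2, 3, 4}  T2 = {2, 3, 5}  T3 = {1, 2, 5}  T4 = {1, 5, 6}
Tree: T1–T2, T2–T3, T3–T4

Yes; width 2.

Checking the three conditions: (i) the bags cover all of {1, 2, 3, 4, 5, 6}; (ii) for each edge, some bag contains both endpoints; (iii) the bags containing any fixed vertex form a subtree. All hold, so the decomposition is valid with width 3 − 1 = 2.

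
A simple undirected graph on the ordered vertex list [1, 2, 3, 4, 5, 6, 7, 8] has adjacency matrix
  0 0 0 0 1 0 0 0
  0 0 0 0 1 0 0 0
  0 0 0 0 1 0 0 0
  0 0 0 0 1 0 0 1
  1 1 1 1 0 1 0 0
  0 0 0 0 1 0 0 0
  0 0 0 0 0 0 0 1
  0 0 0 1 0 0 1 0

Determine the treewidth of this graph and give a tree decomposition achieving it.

Treewidth 1.
One such decomposition:
Bags: B1 = {4, 8}  B2 = {4, 5}  B3 = {1, 5}  B4 = {3, 5}  B5 = {7, 8}  B6 = {5, 6}  B7 = {2, 5}
Tree: B1–B2, B2–B3, B2–B4, B1–B5, B3–B6, B4–B7

Every bag has size at most 2, so the width is 2 − 1 = 1 and tw(G) ≤ 1. Any graph with an edge has treewidth ≥ 1, and G has the edge 4–8. Therefore the treewidth is 1.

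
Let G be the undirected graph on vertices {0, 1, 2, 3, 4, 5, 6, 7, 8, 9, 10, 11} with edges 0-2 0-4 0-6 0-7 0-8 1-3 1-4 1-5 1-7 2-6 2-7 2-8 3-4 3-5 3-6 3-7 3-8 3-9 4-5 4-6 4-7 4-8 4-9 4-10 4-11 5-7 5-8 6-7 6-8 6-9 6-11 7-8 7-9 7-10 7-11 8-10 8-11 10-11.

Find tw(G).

4

A width-4 tree decomposition is:
Bags: B1 = {3, 4, 6, 7, 8}  B2 = {0, 4, 6, 7, 8}  B3 = {3, 4, 5, 7, 8}  B4 = {4, 6, 7, 8, 11}  B5 = {4, 7, 8, 10, 11}  B6 = {0, 2, 6, 7, 8}  B7 = {3, 4, 6, 7, 9}  B8 = {1, 3, 4, 5, 7}
Tree: B1–B2, B1–B3, B2–B4, B4–B5, B2–B6, B1–B7, B3–B8
Every bag has size at most 5, so the width is 5 − 1 = 4 and tw(G) ≤ 4. On the other hand G contains the 5-clique {0, 2, 6, 7, 8}. A clique must lie in a single bag of any decomposition, so no decomposition can have width below 4. Combining the bounds, tw(G) = 4.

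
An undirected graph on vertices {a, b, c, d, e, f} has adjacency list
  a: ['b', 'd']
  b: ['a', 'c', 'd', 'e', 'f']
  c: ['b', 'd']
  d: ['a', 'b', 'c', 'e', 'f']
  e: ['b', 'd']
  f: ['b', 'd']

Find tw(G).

A width-2 tree decomposition is:
Bags: B1 = {b, d, f}  B2 = {b, d, e}  B3 = {b, c, d}  B4 = {a, b, d}
Tree: B1–B2, B1–B3, B3–B4
The largest bag has 3 vertices, giving width 2; this decomposition certifies tw(G) ≤ 2. For the lower bound, the 3 vertices {b, d, e} are pairwise adjacent, and any tree decomposition puts a clique entirely inside one bag — forcing width ≥ 2. The upper and lower bounds meet at 2, so that is the treewidth.

2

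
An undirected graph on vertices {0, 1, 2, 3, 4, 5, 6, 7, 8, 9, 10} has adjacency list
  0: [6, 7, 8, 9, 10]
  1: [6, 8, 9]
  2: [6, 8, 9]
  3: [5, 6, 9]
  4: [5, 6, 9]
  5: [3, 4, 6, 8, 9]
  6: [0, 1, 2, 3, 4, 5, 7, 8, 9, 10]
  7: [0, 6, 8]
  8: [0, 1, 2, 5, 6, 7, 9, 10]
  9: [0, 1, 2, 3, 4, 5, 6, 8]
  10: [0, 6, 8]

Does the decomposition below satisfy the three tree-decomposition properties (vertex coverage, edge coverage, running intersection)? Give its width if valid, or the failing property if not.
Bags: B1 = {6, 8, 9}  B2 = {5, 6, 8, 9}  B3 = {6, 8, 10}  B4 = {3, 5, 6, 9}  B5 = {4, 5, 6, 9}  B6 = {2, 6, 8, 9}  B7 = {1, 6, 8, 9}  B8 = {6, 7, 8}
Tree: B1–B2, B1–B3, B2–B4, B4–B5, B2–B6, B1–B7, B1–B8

A tree decomposition must satisfy three properties: every vertex lies in some bag; for every edge, both endpoints lie together in some bag; and for every vertex, the bags containing it form a connected subtree. Here vertex 0 appears in no bag, so the decomposition is invalid.

No — vertex 0 appears in no bag.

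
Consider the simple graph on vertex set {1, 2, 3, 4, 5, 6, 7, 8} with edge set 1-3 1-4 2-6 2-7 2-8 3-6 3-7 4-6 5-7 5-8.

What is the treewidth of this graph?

A width-2 tree decomposition is:
Bags: B1 = {1, 4, 6}  B2 = {1, 3, 6}  B3 = {2, 3, 6}  B4 = {2, 3, 7}  B5 = {2, 7, 8}  B6 = {5, 7, 8}
Tree: B1–B2, B2–B3, B3–B4, B4–B5, B5–B6
Each bag holds 3 vertices, so the decomposition has width 2, which upper-bounds the treewidth. Since 4–1–3–6–4 is a cycle in G, G is not acyclic. Forests are exactly the graphs of treewidth ≤ 1, so tw(G) ≥ 2. The upper and lower bounds meet at 2, so that is the treewidth.

2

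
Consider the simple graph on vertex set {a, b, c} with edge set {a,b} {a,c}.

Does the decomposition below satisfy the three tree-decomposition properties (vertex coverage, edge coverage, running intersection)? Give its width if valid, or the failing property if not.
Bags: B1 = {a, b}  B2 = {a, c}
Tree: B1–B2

Checking the three conditions: (i) the bags cover all of {a, b, c}; (ii) for each edge, some bag contains both endpoints; (iii) the bags containing any fixed vertex form a subtree. All hold, so the decomposition is valid with width 2 − 1 = 1.

Yes; width 1.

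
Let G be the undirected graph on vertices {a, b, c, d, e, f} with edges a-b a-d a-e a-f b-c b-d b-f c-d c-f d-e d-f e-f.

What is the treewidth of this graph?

A width-3 tree decomposition is:
Bags: B1 = {a, b, d, f}  B2 = {b, c, d, f}  B3 = {a, d, e, f}
Tree: B1–B2, B1–B3
The largest bag has 4 vertices, giving width 3; this decomposition certifies tw(G) ≤ 3. For the lower bound, the 4 vertices {b, c, d, f} are pairwise adjacent, and any tree decomposition puts a clique entirely inside one bag — forcing width ≥ 3. Combining the bounds, tw(G) = 3.

3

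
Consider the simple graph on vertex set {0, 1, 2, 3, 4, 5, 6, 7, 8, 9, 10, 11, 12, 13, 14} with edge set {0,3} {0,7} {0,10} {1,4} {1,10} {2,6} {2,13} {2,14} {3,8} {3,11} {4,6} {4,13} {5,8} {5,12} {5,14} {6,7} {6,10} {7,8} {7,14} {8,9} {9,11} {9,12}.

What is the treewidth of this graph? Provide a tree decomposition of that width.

Each bag holds 4 vertices, so the decomposition has width 3, which upper-bounds the treewidth. For the lower bound: the 4 vertex sets {9,11,12}, {5}, {8}, {0,3,7,14} are disjoint, each induces a connected subgraph, and every pair is joined by at least one edge of G. Contracting each set to a single vertex therefore yields K_{4} as a minor, and since treewidth is minor-monotone, tw(G) ≥ tw(K_{4}) = 3. Hence tw(G) = 3 exactly.

Treewidth 3.
One optimal decomposition is:
Bags: B1 = {5, 9, 11, 12}  B2 = {5, 8, 9, 11}  B3 = {3, 5, 8, 11}  B4 = {3, 5, 8, 14}  B5 = {3, 7, 8, 14}  B6 = {0, 3, 7, 14}  B7 = {0, 2, 7, 14}  B8 = {0, 2, 6, 7}  B9 = {0, 2, 6, 10}  B10 = {2, 6, 10, 13}  B11 = {4, 6, 10, 13}  B12 = {1, 4, 10, 13}
Tree: B1–B2, B2–B3, B3–B4, B4–B5, B5–B6, B6–B7, B7–B8, B8–B9, B9–B10, B10–B11, B11–B12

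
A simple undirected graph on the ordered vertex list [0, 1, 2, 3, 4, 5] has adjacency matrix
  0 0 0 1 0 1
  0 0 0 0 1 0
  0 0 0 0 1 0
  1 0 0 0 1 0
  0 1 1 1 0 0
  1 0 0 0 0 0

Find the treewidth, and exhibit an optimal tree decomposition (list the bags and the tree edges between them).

Every bag has size at most 2, so the width is 2 − 1 = 1 and tw(G) ≤ 1. Since G has at least one edge (e.g. 2–4), it is not an edgeless graph, so tw(G) ≥ 1. The upper and lower bounds meet at 1, so that is the treewidth.

Treewidth 1.
One such decomposition:
Bags: B1 = {2, 4}  B2 = {3, 4}  B3 = {0, 3}  B4 = {0, 5}  B5 = {1, 4}
Tree: B1–B2, B2–B3, B3–B4, B2–B5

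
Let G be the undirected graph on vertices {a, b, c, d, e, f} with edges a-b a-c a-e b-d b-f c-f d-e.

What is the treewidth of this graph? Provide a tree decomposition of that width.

Treewidth 2.
One optimal decomposition is:
Bags: B1 = {a, c, f}  B2 = {a, b, f}  B3 = {a, b, e}  B4 = {b, d, e}
Tree: B1–B2, B2–B3, B3–B4

Each bag holds 3 vertices, so the decomposition has width 2, which upper-bounds the treewidth. Since c–f–b–a–c is a cycle in G, G is not acyclic. Forests are exactly the graphs of treewidth ≤ 1, so tw(G) ≥ 2. Hence tw(G) = 2 exactly.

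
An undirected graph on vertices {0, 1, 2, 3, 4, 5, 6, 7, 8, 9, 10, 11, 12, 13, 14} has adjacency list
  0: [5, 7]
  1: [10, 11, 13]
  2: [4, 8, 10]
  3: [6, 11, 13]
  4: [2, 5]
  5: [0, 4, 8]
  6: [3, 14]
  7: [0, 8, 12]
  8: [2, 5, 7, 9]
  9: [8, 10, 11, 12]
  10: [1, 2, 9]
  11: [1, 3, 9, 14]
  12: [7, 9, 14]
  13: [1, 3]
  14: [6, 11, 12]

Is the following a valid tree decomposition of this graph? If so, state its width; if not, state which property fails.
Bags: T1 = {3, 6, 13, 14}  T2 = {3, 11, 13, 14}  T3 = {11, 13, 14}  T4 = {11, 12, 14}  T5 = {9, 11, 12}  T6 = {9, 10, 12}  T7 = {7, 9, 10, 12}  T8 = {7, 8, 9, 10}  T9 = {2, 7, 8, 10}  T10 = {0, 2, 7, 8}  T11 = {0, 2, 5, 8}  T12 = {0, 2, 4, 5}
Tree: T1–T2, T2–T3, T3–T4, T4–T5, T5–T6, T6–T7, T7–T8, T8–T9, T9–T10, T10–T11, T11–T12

A tree decomposition must satisfy three properties: every vertex lies in some bag; for every edge, both endpoints lie together in some bag; and for every vertex, the bags containing it form a connected subtree. Here vertex 1 appears in no bag, so the decomposition is invalid.

No — vertex 1 appears in no bag.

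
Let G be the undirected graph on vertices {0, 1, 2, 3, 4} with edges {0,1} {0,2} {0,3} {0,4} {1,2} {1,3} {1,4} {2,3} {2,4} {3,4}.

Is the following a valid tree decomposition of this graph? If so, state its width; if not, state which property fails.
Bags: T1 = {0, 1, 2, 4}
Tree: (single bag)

No — vertex 3 appears in no bag.

A tree decomposition must satisfy three properties: every vertex lies in some bag; for every edge, both endpoints lie together in some bag; and for every vertex, the bags containing it form a connected subtree. Here vertex 3 appears in no bag, so the decomposition is invalid.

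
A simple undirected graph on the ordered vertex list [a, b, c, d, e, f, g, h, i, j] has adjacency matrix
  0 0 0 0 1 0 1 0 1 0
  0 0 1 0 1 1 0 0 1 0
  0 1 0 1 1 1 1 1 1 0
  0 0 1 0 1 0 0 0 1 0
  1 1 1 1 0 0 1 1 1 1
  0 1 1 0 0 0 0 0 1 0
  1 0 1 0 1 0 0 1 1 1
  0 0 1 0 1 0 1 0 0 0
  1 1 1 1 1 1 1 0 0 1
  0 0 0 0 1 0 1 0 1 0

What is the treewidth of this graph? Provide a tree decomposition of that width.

Treewidth 3.
One optimal decomposition is:
Bags: B1 = {a, e, g, i}  B2 = {c, e, g, i}  B3 = {b, c, e, i}  B4 = {b, c, f, i}  B5 = {c, d, e, i}  B6 = {c, e, g, h}  B7 = {e, g, i, j}
Tree: B1–B2, B2–B3, B3–B4, B2–B5, B2–B6, B2–B7

Each bag holds 4 vertices, so the decomposition has width 3, which upper-bounds the treewidth. For the lower bound, the 4 vertices {c, e, g, h} are pairwise adjacent, and any tree decomposition puts a clique entirely inside one bag — forcing width ≥ 3. The upper and lower bounds meet at 3, so that is the treewidth.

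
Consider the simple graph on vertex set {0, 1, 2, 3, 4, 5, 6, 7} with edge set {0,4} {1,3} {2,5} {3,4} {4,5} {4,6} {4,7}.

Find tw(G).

1

A width-1 tree decomposition is:
Bags: B1 = {3, 4}  B2 = {1, 3}  B3 = {0, 4}  B4 = {4, 5}  B5 = {4, 6}  B6 = {4, 7}  B7 = {2, 5}
Tree: B1–B2, B1–B3, B3–B4, B1–B5, B5–B6, B4–B7
Every bag has size at most 2, so the width is 2 − 1 = 1 and tw(G) ≤ 1. Any graph with an edge has treewidth ≥ 1, and G has the edge 3–4. The upper and lower bounds meet at 1, so that is the treewidth.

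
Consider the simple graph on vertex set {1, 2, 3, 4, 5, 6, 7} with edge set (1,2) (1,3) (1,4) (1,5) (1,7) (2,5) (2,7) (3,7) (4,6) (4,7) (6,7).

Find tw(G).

2

A width-2 tree decomposition is:
Bags: B1 = {1, 2, 7}  B2 = {1, 3, 7}  B3 = {1, 4, 7}  B4 = {4, 6, 7}  B5 = {1, 2, 5}
Tree: B1–B2, B1–B3, B3–B4, B1–B5
The largest bag has 3 vertices, giving width 2; this decomposition certifies tw(G) ≤ 2. On the other hand G contains the 3-clique {1, 2, 5}. A clique must lie in a single bag of any decomposition, so no decomposition can have width below 2. Hence tw(G) = 2 exactly.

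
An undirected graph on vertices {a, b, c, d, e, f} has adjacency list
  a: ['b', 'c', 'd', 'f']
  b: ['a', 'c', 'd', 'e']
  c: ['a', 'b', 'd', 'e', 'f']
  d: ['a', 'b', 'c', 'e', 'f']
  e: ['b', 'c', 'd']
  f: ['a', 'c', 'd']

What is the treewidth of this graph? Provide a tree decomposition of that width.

Each bag holds 4 vertices, so the decomposition has width 3, which upper-bounds the treewidth. On the other hand G contains the 4-clique {b, c, d, e}. A clique must lie in a single bag of any decomposition, so no decomposition can have width below 3. Combining the bounds, tw(G) = 3.

Treewidth 3.
One such decomposition:
Bags: B1 = {a, b, c, d}  B2 = {b, c, d, e}  B3 = {a, c, d, f}
Tree: B1–B2, B1–B3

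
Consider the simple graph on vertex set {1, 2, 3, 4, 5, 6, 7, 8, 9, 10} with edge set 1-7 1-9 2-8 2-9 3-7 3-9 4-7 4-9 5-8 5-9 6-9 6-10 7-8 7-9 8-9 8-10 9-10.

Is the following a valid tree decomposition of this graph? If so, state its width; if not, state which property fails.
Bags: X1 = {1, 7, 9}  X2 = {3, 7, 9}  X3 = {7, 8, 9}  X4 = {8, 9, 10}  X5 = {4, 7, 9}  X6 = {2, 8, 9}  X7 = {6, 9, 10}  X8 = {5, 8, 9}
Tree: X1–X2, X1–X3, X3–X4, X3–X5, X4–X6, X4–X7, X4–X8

Yes; width 2.

Every vertex of G appears in some bag (union = {1, 2, 3, 4, 5, 6, 7, 8, 9, 10}); every edge is covered by a bag; and for each vertex v the set of bags containing v is connected in the bag tree. The decomposition is therefore valid. The largest bag has 3 vertices, so the width is 2.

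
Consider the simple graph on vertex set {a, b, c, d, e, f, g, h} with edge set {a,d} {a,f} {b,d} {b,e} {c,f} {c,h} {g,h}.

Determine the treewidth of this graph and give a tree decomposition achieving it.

Treewidth 1.
Bags: B1 = {b, e}  B2 = {b, d}  B3 = {a, d}  B4 = {a, f}  B5 = {c, f}  B6 = {c, h}  B7 = {g, h}
Tree: B1–B2, B2–B3, B3–B4, B4–B5, B5–B6, B6–B7

The largest bag has 2 vertices, giving width 1; this decomposition certifies tw(G) ≤ 1. Since G has at least one edge (e.g. e–b), it is not an edgeless graph, so tw(G) ≥ 1. Therefore the treewidth is 1.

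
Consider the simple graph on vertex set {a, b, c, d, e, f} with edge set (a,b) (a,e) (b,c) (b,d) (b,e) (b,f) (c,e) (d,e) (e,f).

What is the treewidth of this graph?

A width-2 tree decomposition is:
Bags: B1 = {b, d, e}  B2 = {a, b, e}  B3 = {b, c, e}  B4 = {b, e, f}
Tree: B1–B2, B1–B3, B2–B4
Every bag has size at most 3, so the width is 3 − 1 = 2 and tw(G) ≤ 2. For the lower bound, the 3 vertices {b, d, e} are pairwise adjacent, and any tree decomposition puts a clique entirely inside one bag — forcing width ≥ 2. Hence tw(G) = 2 exactly.

2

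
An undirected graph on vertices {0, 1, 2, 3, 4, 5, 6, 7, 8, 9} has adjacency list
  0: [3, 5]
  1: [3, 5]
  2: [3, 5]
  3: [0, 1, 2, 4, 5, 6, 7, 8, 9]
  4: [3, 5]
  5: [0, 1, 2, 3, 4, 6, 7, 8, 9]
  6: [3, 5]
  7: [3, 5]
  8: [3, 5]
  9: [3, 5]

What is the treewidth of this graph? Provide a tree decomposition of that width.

Treewidth 2.
Bags: B1 = {0, 3, 5}  B2 = {3, 5, 8}  B3 = {3, 4, 5}  B4 = {1, 3, 5}  B5 = {2, 3, 5}  B6 = {3, 5, 9}  B7 = {3, 5, 6}  B8 = {3, 5, 7}
Tree: B1–B2, B1–B3, B2–B4, B4–B5, B5–B6, B6–B7, B1–B8

The largest bag has 3 vertices, giving width 2; this decomposition certifies tw(G) ≤ 2. Conversely, {0, 3, 5} is a clique of size 3, and the vertices of any clique must share a bag in every tree decomposition; so some bag has ≥ 3 vertices and tw(G) ≥ 2. Hence tw(G) = 2 exactly.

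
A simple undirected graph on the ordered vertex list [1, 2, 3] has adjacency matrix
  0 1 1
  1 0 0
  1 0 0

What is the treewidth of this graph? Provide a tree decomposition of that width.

Treewidth 1.
Bags: B1 = {1, 3}  B2 = {1, 2}
Tree: B1–B2

The largest bag has 2 vertices, giving width 1; this decomposition certifies tw(G) ≤ 1. Since G has at least one edge (e.g. 3–1), it is not an edgeless graph, so tw(G) ≥ 1. Combining the bounds, tw(G) = 1.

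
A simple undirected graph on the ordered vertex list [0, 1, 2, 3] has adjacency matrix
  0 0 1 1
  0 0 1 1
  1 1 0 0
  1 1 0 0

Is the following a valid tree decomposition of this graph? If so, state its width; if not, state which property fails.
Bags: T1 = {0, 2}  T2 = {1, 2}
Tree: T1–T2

No — vertex 3 appears in no bag.

A tree decomposition must satisfy three properties: every vertex lies in some bag; for every edge, both endpoints lie together in some bag; and for every vertex, the bags containing it form a connected subtree. Here vertex 3 appears in no bag, so the decomposition is invalid.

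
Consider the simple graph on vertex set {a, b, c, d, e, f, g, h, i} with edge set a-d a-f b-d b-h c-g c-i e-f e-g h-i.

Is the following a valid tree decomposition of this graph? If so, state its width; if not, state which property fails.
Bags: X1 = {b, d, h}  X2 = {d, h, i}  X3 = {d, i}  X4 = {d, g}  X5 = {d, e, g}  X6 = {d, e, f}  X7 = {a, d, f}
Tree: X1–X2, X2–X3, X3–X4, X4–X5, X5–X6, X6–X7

No — vertex c appears in no bag.

A tree decomposition must satisfy three properties: every vertex lies in some bag; for every edge, both endpoints lie together in some bag; and for every vertex, the bags containing it form a connected subtree. Here vertex c appears in no bag, so the decomposition is invalid.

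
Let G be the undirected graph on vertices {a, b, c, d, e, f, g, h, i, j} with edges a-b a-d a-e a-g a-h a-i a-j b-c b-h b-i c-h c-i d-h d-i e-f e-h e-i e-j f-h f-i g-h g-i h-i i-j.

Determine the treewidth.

3

A width-3 tree decomposition is:
Bags: B1 = {a, e, h, i}  B2 = {e, f, h, i}  B3 = {a, g, h, i}  B4 = {a, d, h, i}  B5 = {a, e, i, j}  B6 = {a, b, h, i}  B7 = {b, c, h, i}
Tree: B1–B2, B1–B3, B3–B4, B1–B5, B4–B6, B6–B7
Every bag has size at most 4, so the width is 4 − 1 = 3 and tw(G) ≤ 3. On the other hand G contains the 4-clique {a, e, i, j}. A clique must lie in a single bag of any decomposition, so no decomposition can have width below 3. Combining the bounds, tw(G) = 3.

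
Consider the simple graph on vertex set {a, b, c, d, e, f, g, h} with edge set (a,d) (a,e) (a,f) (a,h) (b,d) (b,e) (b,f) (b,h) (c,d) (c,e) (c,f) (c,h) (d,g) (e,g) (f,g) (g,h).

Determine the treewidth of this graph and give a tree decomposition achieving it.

Treewidth 4.
Bags: B1 = {a, b, c, g, h}  B2 = {a, b, c, f, g}  B3 = {a, b, c, e, g}  B4 = {a, b, c, d, g}
Tree: B1–B2, B2–B3, B3–B4

Each bag holds 5 vertices, so the decomposition has width 4, which upper-bounds the treewidth. For the lower bound: the 5 vertex sets {b,h}, {f,g}, {c,e}, {a}, {d} are disjoint, each induces a connected subgraph, and every pair is joined by at least one edge of G. Contracting each set to a single vertex therefore yields K_{5} as a minor, and since treewidth is minor-monotone, tw(G) ≥ tw(K_{5}) = 4. Hence tw(G) = 4 exactly.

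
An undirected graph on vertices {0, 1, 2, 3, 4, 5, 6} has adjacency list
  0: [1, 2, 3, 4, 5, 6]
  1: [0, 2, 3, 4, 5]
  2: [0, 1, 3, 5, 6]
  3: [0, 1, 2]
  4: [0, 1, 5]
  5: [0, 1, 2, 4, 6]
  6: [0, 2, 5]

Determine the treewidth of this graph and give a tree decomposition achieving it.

Each bag holds 4 vertices, so the decomposition has width 3, which upper-bounds the treewidth. Conversely, {0, 1, 2, 3} is a clique of size 4, and the vertices of any clique must share a bag in every tree decomposition; so some bag has ≥ 4 vertices and tw(G) ≥ 3. Therefore the treewidth is 3.

Treewidth 3.
One optimal decomposition is:
Bags: B1 = {0, 1, 4, 5}  B2 = {0, 1, 2, 5}  B3 = {0, 1, 2, 3}  B4 = {0, 2, 5, 6}
Tree: B1–B2, B2–B3, B2–B4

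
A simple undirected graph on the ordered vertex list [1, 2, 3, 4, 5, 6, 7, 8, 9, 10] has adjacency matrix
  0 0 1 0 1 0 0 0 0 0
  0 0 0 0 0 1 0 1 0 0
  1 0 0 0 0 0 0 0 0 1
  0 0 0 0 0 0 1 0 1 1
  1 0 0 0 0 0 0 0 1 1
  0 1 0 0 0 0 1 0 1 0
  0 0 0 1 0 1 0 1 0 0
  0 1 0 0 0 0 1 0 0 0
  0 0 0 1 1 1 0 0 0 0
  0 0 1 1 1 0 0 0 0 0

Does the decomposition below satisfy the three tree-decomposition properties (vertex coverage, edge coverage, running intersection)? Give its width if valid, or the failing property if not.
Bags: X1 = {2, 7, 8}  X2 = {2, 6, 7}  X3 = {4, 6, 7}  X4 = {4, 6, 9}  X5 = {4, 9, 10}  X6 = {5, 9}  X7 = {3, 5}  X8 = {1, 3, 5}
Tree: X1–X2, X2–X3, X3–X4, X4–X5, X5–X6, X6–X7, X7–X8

A tree decomposition must satisfy three properties: every vertex lies in some bag; for every edge, both endpoints lie together in some bag; and for every vertex, the bags containing it form a connected subtree. Here edge (10,5) lies in no bag, so the decomposition is invalid.

No — edge (10,5) lies in no bag.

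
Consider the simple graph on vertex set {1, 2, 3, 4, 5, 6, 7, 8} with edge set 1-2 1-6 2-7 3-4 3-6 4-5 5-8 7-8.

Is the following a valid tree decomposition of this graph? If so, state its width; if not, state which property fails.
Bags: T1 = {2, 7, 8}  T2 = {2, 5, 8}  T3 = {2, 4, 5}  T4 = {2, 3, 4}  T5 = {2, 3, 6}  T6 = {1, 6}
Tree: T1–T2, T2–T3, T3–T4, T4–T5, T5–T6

No — edge (2,1) lies in no bag.

A tree decomposition must satisfy three properties: every vertex lies in some bag; for every edge, both endpoints lie together in some bag; and for every vertex, the bags containing it form a connected subtree. Here edge (2,1) lies in no bag, so the decomposition is invalid.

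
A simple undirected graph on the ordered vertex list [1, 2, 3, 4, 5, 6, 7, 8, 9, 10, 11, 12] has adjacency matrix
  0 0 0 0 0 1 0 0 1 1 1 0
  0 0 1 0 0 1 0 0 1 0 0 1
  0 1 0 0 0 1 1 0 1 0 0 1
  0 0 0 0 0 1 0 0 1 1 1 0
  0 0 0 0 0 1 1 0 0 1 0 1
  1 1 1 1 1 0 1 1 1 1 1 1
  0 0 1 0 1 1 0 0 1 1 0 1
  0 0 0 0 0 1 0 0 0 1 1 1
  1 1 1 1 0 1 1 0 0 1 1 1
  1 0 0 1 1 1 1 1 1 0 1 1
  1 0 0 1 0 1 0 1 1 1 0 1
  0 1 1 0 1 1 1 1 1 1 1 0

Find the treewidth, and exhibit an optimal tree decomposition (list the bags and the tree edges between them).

Treewidth 4.
Bags: B1 = {6, 9, 10, 11, 12}  B2 = {6, 7, 9, 10, 12}  B3 = {6, 8, 10, 11, 12}  B4 = {3, 6, 7, 9, 12}  B5 = {1, 6, 9, 10, 11}  B6 = {5, 6, 7, 10, 12}  B7 = {4, 6, 9, 10, 11}  B8 = {2, 3, 6, 9, 12}
Tree: B1–B2, B1–B3, B2–B4, B1–B5, B2–B6, B1–B7, B4–B8

Each bag holds 5 vertices, so the decomposition has width 4, which upper-bounds the treewidth. For the lower bound, the 5 vertices {6, 8, 10, 11, 12} are pairwise adjacent, and any tree decomposition puts a clique entirely inside one bag — forcing width ≥ 4. Therefore the treewidth is 4.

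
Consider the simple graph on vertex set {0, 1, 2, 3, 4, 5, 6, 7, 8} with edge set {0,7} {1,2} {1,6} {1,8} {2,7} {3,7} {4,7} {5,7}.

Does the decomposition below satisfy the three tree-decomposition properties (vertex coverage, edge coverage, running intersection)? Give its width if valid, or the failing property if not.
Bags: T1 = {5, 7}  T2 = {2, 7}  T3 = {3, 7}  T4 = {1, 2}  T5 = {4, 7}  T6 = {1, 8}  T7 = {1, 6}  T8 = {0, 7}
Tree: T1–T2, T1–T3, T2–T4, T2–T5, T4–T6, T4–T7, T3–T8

Vertex coverage: the bags together contain {0, 1, 2, 3, 4, 5, 6, 7, 8}, the full vertex set. Edge coverage: each edge of G has both endpoints in at least one bag. Running intersection: for every vertex, the bags containing it form a connected subtree. All three properties hold, so this is a valid tree decomposition of width max|bag| − 1 = 1, and hence tw(G) ≤ 1.

Yes; width 1.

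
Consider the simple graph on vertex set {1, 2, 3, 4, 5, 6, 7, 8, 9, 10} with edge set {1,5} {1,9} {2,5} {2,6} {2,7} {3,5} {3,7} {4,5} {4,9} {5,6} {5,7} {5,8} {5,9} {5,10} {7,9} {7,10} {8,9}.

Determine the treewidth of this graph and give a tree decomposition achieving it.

Treewidth 2.
One optimal decomposition is:
Bags: B1 = {5, 7, 9}  B2 = {5, 7, 10}  B3 = {2, 5, 7}  B4 = {4, 5, 9}  B5 = {1, 5, 9}  B6 = {5, 8, 9}  B7 = {3, 5, 7}  B8 = {2, 5, 6}
Tree: B1–B2, B1–B3, B1–B4, B1–B5, B4–B6, B3–B7, B3–B8

The largest bag has 3 vertices, giving width 2; this decomposition certifies tw(G) ≤ 2. For the lower bound, the 3 vertices {1, 5, 9} are pairwise adjacent, and any tree decomposition puts a clique entirely inside one bag — forcing width ≥ 2. The upper and lower bounds meet at 2, so that is the treewidth.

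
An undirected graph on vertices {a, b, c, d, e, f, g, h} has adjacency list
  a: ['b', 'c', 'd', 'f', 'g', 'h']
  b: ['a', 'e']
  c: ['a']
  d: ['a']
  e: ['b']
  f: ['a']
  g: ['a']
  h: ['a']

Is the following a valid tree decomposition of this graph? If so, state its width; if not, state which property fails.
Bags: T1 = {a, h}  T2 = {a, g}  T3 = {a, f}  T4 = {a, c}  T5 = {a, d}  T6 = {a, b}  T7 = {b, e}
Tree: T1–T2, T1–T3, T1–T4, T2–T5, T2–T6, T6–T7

Yes; width 1.

Every vertex of G appears in some bag (union = {a, b, c, d, e, f, g, h}); every edge is covered by a bag; and for each vertex v the set of bags containing v is connected in the bag tree. The decomposition is therefore valid. The largest bag has 2 vertices, so the width is 1.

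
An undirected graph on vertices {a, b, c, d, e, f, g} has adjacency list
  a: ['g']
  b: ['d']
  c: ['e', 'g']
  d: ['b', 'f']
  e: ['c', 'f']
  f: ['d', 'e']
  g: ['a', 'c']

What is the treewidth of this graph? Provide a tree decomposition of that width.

The largest bag has 2 vertices, giving width 1; this decomposition certifies tw(G) ≤ 1. Since G has at least one edge (e.g. a–g), it is not an edgeless graph, so tw(G) ≥ 1. Combining the bounds, tw(G) = 1.

Treewidth 1.
One optimal decomposition is:
Bags: B1 = {a, g}  B2 = {c, g}  B3 = {c, e}  B4 = {e, f}  B5 = {d, f}  B6 = {b, d}
Tree: B1–B2, B2–B3, B3–B4, B4–B5, B5–B6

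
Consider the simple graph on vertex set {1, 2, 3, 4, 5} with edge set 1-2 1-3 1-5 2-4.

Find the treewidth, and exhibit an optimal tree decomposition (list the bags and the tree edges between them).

Treewidth 1.
One optimal decomposition is:
Bags: B1 = {1, 2}  B2 = {1, 5}  B3 = {1, 3}  B4 = {2, 4}
Tree: B1–B2, B2–B3, B1–B4

Each bag holds 2 vertices, so the decomposition has width 1, which upper-bounds the treewidth. Any graph with an edge has treewidth ≥ 1, and G has the edge 2–1. The upper and lower bounds meet at 1, so that is the treewidth.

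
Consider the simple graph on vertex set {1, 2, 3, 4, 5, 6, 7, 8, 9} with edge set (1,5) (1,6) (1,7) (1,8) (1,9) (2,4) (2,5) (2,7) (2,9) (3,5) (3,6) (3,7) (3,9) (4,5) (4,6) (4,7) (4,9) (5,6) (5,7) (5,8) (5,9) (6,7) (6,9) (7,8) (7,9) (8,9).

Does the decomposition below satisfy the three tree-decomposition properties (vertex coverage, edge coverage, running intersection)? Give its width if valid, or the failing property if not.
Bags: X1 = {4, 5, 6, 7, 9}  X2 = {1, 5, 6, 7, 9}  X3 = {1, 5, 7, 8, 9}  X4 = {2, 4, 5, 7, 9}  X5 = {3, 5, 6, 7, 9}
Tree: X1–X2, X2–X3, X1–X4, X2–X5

Yes; width 4.

Vertex coverage: the bags together contain {1, 2, 3, 4, 5, 6, 7, 8, 9}, the full vertex set. Edge coverage: each edge of G has both endpoints in at least one bag. Running intersection: for every vertex, the bags containing it form a connected subtree. All three properties hold, so this is a valid tree decomposition of width max|bag| − 1 = 4, and hence tw(G) ≤ 4.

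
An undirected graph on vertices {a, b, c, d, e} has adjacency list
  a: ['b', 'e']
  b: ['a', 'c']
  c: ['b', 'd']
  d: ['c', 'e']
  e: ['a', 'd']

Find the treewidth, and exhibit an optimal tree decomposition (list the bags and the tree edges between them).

Treewidth 2.
One such decomposition:
Bags: B1 = {a, b, e}  B2 = {b, c, e}  B3 = {c, d, e}
Tree: B1–B2, B2–B3

Each bag holds 3 vertices, so the decomposition has width 2, which upper-bounds the treewidth. The edges e–a–b–c–d–e form a cycle, so G is not a tree and its treewidth is at least 2. Combining the bounds, tw(G) = 2.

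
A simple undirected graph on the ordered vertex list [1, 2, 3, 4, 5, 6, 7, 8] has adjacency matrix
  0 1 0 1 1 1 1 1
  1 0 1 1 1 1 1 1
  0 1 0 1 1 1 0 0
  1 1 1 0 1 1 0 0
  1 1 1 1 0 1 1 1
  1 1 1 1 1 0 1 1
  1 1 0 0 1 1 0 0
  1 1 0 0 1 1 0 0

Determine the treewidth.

A width-4 tree decomposition is:
Bags: B1 = {1, 2, 4, 5, 6}  B2 = {1, 2, 5, 6, 7}  B3 = {2, 3, 4, 5, 6}  B4 = {1, 2, 5, 6, 8}
Tree: B1–B2, B1–B3, B1–B4
Every bag has size at most 5, so the width is 5 − 1 = 4 and tw(G) ≤ 4. On the other hand G contains the 5-clique {1, 2, 5, 6, 8}. A clique must lie in a single bag of any decomposition, so no decomposition can have width below 4. Therefore the treewidth is 4.

4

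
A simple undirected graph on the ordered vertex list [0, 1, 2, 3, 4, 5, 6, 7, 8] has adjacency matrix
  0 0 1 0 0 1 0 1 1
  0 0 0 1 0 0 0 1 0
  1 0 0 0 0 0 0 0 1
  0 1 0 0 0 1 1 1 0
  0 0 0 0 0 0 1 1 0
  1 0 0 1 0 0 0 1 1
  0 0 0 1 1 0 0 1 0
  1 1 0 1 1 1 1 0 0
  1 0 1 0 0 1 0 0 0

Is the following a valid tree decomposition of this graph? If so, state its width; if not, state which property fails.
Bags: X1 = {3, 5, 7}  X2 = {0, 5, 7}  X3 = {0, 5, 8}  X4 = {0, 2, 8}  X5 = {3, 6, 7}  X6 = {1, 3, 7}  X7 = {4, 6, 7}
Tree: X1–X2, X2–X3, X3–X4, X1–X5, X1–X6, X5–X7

Yes; width 2.

Every vertex of G appears in some bag (union = {0, 1, 2, 3, 4, 5, 6, 7, 8}); every edge is covered by a bag; and for each vertex v the set of bags containing v is connected in the bag tree. The decomposition is therefore valid. The largest bag has 3 vertices, so the width is 2.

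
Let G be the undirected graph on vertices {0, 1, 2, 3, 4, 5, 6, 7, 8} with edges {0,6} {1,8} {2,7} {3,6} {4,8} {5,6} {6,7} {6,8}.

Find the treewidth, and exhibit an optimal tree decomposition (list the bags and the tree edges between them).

Each bag holds 2 vertices, so the decomposition has width 1, which upper-bounds the treewidth. Since G has at least one edge (e.g. 6–0), it is not an edgeless graph, so tw(G) ≥ 1. Combining the bounds, tw(G) = 1.

Treewidth 1.
One optimal decomposition is:
Bags: B1 = {0, 6}  B2 = {3, 6}  B3 = {6, 8}  B4 = {1, 8}  B5 = {6, 7}  B6 = {5, 6}  B7 = {4, 8}  B8 = {2, 7}
Tree: B1–B2, B2–B3, B3–B4, B2–B5, B2–B6, B4–B7, B5–B8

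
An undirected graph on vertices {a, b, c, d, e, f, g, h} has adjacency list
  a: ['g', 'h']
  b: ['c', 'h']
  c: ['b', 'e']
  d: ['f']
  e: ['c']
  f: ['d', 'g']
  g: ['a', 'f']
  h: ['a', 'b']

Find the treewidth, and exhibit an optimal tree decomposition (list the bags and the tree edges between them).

Each bag holds 2 vertices, so the decomposition has width 1, which upper-bounds the treewidth. G has an edge, so its treewidth is at least 1. Hence tw(G) = 1 exactly.

Treewidth 1.
One optimal decomposition is:
Bags: B1 = {d, f}  B2 = {f, g}  B3 = {a, g}  B4 = {a, h}  B5 = {b, h}  B6 = {b, c}  B7 = {c, e}
Tree: B1–B2, B2–B3, B3–B4, B4–B5, B5–B6, B6–B7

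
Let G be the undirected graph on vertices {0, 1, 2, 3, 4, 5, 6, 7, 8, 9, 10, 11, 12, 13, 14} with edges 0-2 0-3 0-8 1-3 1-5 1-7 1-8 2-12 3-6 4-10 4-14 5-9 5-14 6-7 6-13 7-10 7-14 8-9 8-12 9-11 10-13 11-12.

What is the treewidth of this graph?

3

A width-3 tree decomposition is:
Bags: B1 = {2, 9, 11, 12}  B2 = {2, 8, 9, 12}  B3 = {0, 2, 8, 9}  B4 = {0, 5, 8, 9}  B5 = {0, 1, 5, 8}  B6 = {0, 1, 3, 5}  B7 = {1, 3, 5, 14}  B8 = {1, 3, 7, 14}  B9 = {3, 6, 7, 14}  B10 = {4, 6, 7, 14}  B11 = {4, 6, 7, 10}  B12 = {4, 6, 10, 13}
Tree: B1–B2, B2–B3, B3–B4, B4–B5, B5–B6, B6–B7, B7–B8, B8–B9, B9–B10, B10–B11, B11–B12
The largest bag has 4 vertices, giving width 3; this decomposition certifies tw(G) ≤ 3. For the lower bound: the 4 vertex sets {2,11,12}, {9}, {8}, {0,1,3,5} are disjoint, each induces a connected subgraph, and every pair is joined by at least one edge of G. Contracting each set to a single vertex therefore yields K_{4} as a minor, and since treewidth is minor-monotone, tw(G) ≥ tw(K_{4}) = 3. Hence tw(G) = 3 exactly.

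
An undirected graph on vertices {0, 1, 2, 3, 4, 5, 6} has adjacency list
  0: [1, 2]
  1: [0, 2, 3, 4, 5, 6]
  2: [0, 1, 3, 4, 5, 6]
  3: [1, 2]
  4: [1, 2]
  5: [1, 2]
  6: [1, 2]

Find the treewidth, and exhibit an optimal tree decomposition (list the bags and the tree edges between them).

Treewidth 2.
One such decomposition:
Bags: B1 = {0, 1, 2}  B2 = {1, 2, 6}  B3 = {1, 2, 4}  B4 = {1, 2, 5}  B5 = {1, 2, 3}
Tree: B1–B2, B2–B3, B1–B4, B1–B5

The largest bag has 3 vertices, giving width 2; this decomposition certifies tw(G) ≤ 2. On the other hand G contains the 3-clique {0, 1, 2}. A clique must lie in a single bag of any decomposition, so no decomposition can have width below 2. Hence tw(G) = 2 exactly.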